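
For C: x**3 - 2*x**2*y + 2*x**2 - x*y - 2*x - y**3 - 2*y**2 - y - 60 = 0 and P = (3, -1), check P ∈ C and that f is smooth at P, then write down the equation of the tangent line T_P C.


Tangent line at P: 50*x - 21*y - 171 = 0.

Step 1: f(3, -1) = 0, so P lies on C.
Step 2: partial derivatives
  f_x(x, y) = 3*x**2 - 4*x*y + 4*x - y - 2, f_y(x, y) = -2*x**2 - x - 3*y**2 - 4*y - 1.
  f_x(P) = 50, f_y(P) = -21 (gradient nonzero, so P is smooth).
Step 3: tangent line at P: 50·(x − 3) + -21·(y − -1) = 0.
Expanding: 50*x - 21*y - 171 = 0.


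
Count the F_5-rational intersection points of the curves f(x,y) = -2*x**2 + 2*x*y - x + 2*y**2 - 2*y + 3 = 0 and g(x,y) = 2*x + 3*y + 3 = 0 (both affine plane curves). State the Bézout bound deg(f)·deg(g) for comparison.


Common zeros: {(1, 0)}; count = 1; Bézout bound = 2.

deg(f) = 2, deg(g) = 1, so Bézout bound = 2.
Scan x ∈ F_5. For each x, list the y ∈ F_5 with f(x, y) ≡ 0 and those with g(x, y) ≡ 0 (mod 5); the common zeros in that column are the intersection.
  x = 0: f ≡ 0 at y ∈ {3}; g ≡ 0 at y ∈ {4}; common: ∅.
  x = 1: f ≡ 0 at y ∈ {0}; g ≡ 0 at y ∈ {0}; common: {0}.
  x = 2: f ≡ 0 at y ∈ {2}; g ≡ 0 at y ∈ {1}; common: ∅.
  x = 3: f ≡ 0 at y ∈ {4}; g ≡ 0 at y ∈ {2}; common: ∅.
  x = 4: f ≡ 0 at y ∈ {1}; g ≡ 0 at y ∈ {3}; common: ∅.
Collecting: common zeros = {(1, 0)}, so the count is 1.
Comparison with the Bézout bound: 1 ≤ 2 = deg(f)·deg(g), as expected for curves with no common component (the affine F_5-count falls short of the bound because intersections may lie at infinity, over extension fields, or carry multiplicity).


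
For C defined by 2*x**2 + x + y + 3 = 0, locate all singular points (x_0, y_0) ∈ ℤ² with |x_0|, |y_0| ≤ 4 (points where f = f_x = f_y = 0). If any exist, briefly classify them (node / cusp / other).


No singular points in the scanned grid; C is smooth there.

Compute partial derivatives:
  f_x = 4*x + 1.
  f_y = 1.
f_y = 1 is a nonzero constant, so f_y never vanishes: no point (x, y) can satisfy f = f_x = f_y = 0. In particular no (x, y) ∈ {−4, ..., 4}² is singular; the curve is smooth.


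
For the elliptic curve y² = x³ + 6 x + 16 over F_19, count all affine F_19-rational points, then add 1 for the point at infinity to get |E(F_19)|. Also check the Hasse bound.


Affine points = {(0, 4), (0, 15), (1, 2), (1, 17), (2, 6), (2, 13), (3, 2), (3, 17), (4, 3), (4, 16), (5, 0), (8, 5), (8, 14), (9, 1), (9, 18), (11, 8), (11, 11), (12, 7), (12, 12), (13, 7), (13, 12), (15, 2), (15, 17), (16, 3), (16, 16), (18, 3), (18, 16)}; affine count = 27; |E(F_19)| = 28.

Discriminant check: Δ ∝ 4a³ + 27b² = 4·6³ + 27·16² = 4·216 + 27·256 ≡ 5 (mod 19). Nonzero ⇒ E is nonsingular.
For each x ∈ F_19, compute rhs = x³ + 6·x + 16 mod 19, then count y ∈ F_19 with y² ≡ rhs.
  x = 0: rhs = 16, matching y values: 4, 15 (2 points).
  x = 1: rhs = 4, matching y values: 2, 17 (2 points).
  x = 2: rhs = 17, matching y values: 6, 13 (2 points).
  x = 3: rhs = 4, matching y values: 2, 17 (2 points).
  x = 4: rhs = 9, matching y values: 3, 16 (2 points).
  x = 5: rhs = 0, matching y values: 0 (1 points).
  x = 6: rhs = 2, matching y values: none (0 points).
  x = 7: rhs = 2, matching y values: none (0 points).
  x = 8: rhs = 6, matching y values: 5, 14 (2 points).
  x = 9: rhs = 1, matching y values: 1, 18 (2 points).
  x = 10: rhs = 12, matching y values: none (0 points).
  x = 11: rhs = 7, matching y values: 8, 11 (2 points).
  x = 12: rhs = 11, matching y values: 7, 12 (2 points).
  x = 13: rhs = 11, matching y values: 7, 12 (2 points).
  x = 14: rhs = 13, matching y values: none (0 points).
  x = 15: rhs = 4, matching y values: 2, 17 (2 points).
  x = 16: rhs = 9, matching y values: 3, 16 (2 points).
  x = 17: rhs = 15, matching y values: none (0 points).
  x = 18: rhs = 9, matching y values: 3, 16 (2 points).
Total affine count: 27.
Full point count |E(F_19)| = 27 + 1 = 28.
Hasse bound: |28 − (19+1)| = |8| = 8 ≤ 2√19 ≈ 8.7178 ✓.


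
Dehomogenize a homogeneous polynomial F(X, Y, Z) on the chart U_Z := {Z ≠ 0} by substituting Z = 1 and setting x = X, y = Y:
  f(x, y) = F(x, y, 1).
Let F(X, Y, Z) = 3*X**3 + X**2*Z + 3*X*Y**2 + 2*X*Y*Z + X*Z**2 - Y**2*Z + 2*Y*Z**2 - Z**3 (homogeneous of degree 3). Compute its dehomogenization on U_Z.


f(x, y) = 3*x**3 + x**2 + 3*x*y**2 + 2*x*y + x - y**2 + 2*y - 1

On U_Z we set Z = 1. Each monomial c·X^i·Y^j·Z^k in F becomes c·x^i·y^j·1^k = c·x^i·y^j.
Substituting Z = 1: F(X, Y, 1) = 3*x**3 + x**2 + 3*x*y**2 + 2*x*y + x - y**2 + 2*y - 1.
Note: deg(f) ≤ deg(F) = 3; strict inequality happens when F is divisible by Z (lost terms).


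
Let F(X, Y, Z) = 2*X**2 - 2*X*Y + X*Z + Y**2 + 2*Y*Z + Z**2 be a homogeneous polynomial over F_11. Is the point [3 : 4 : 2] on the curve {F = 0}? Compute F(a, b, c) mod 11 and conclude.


F(3,4,2) ≡ 3 (mod 11); P is NOT on the curve.

Evaluate F(3, 4, 2) term-by-term (mod 11).
  2*X**2 ↦ 2·9·1·1 = 18
  -2*X*Y ↦ -2·3·4·1 = -24
  X*Z ↦ 1·3·1·2 = 6
  Y**2 ↦ 1·1·16·1 = 16
  2*Y*Z ↦ 2·1·4·2 = 16
  Z**2 ↦ 1·1·1·4 = 4
Sum: F(3, 4, 2) = (18) + (-24) + (6) + (16) + (16) + (4) = 36.
Reducing mod 11: 36 ≡ 3 (mod 11).
Since F(a, b, c) ≡ 3 ≠ 0 (mod 11), P does NOT lie on the curve.


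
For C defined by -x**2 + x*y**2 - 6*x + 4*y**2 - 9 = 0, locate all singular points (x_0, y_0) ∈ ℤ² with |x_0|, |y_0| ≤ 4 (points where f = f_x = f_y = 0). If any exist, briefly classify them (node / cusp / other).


Singular points: {(-3, 0)}; classification: node.

Compute partial derivatives:
  f_x = -2*x + y**2 - 6.
  f_y = 2*x*y + 8*y.
Scan x_0 ∈ {−4, ..., 4}. For each x_0, f_y(x_0, y) is a polynomial in y; find its integer roots y ∈ {−4, ..., 4}, then test f_x and f at those candidates.
  x = -4: f_y(-4, y) = 0; vanishes at y ∈ {-4, -3, -2, -1, 0, 1, 2, 3, 4}. (-4, -4): f_x = 18 ≠ 0; (-4, -3): f_x = 11 ≠ 0; (-4, -2): f_x = 6 ≠ 0; (-4, -1): f_x = 3 ≠ 0; (-4, 0): f_x = 2 ≠ 0; (-4, 1): f_x = 3 ≠ 0; (-4, 2): f_x = 6 ≠ 0; (-4, 3): f_x = 11 ≠ 0; (-4, 4): f_x = 18 ≠ 0.
  x = -3: f_y(-3, y) = 2*y; vanishes at y ∈ {0}. (-3, 0): f_x = 0, f = 0 — SINGULAR.
  x = -2: f_y(-2, y) = 4*y; vanishes at y ∈ {0}. (-2, 0): f_x = -2 ≠ 0.
  x = -1: f_y(-1, y) = 6*y; vanishes at y ∈ {0}. (-1, 0): f_x = -4 ≠ 0.
  x = 0: f_y(0, y) = 8*y; vanishes at y ∈ {0}. (0, 0): f_x = -6 ≠ 0.
  x = 1: f_y(1, y) = 10*y; vanishes at y ∈ {0}. (1, 0): f_x = -8 ≠ 0.
  x = 2: f_y(2, y) = 12*y; vanishes at y ∈ {0}. (2, 0): f_x = -10 ≠ 0.
  x = 3: f_y(3, y) = 14*y; vanishes at y ∈ {0}. (3, 0): f_x = -12 ≠ 0.
  x = 4: f_y(4, y) = 16*y; vanishes at y ∈ {0}. (4, 0): f_x = -14 ≠ 0.
Only singular point on the grid: (-3, 0).
Classify: substitute x = -3 + u, y = 0 + v and expand: f = -u**2 + u*v**2 + v**2.
No constant or linear terms (consistent with a singular point). Quadratic part: -u**2 + v**2. Cubic part: u*v**2.
The quadratic part v**2 - u**2 = (v − u)(v + u) splits into two distinct linear factors, so there are two distinct tangent lines y − 0 = ±(x − -3) — this is a node (ordinary double point).
Classification: node.


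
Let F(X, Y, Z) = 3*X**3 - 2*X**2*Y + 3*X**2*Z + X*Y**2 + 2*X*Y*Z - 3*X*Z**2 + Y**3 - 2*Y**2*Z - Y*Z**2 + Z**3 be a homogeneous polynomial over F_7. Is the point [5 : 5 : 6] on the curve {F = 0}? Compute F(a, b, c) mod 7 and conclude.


F(5,5,6) ≡ 6 (mod 7); P is NOT on the curve.

Evaluate F(5, 5, 6) term-by-term (mod 7).
  3*X**3 ↦ 3·125·1·1 = 375
  -2*X**2*Y ↦ -2·25·5·1 = -250
  3*X**2*Z ↦ 3·25·1·6 = 450
  X*Y**2 ↦ 1·5·25·1 = 125
  2*X*Y*Z ↦ 2·5·5·6 = 300
  -3*X*Z**2 ↦ -3·5·1·36 = -540
  Y**3 ↦ 1·1·125·1 = 125
  -2*Y**2*Z ↦ -2·1·25·6 = -300
  -Y*Z**2 ↦ -1·1·5·36 = -180
  Z**3 ↦ 1·1·1·216 = 216
Sum: F(5, 5, 6) = (375) + (-250) + (450) + (125) + (300) + (-540) + (125) + (-300) + (-180) + (216) = 321.
Reducing mod 7: 321 ≡ 6 (mod 7).
Since F(a, b, c) ≡ 6 ≠ 0 (mod 7), P does NOT lie on the curve.


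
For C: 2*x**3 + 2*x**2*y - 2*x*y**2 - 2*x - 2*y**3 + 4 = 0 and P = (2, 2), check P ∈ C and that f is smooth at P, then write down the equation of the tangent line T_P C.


Tangent line at P: 30*x - 32*y + 4 = 0.

Step 1: f(2, 2) = 0, so P lies on C.
Step 2: partial derivatives
  f_x(x, y) = 6*x**2 + 4*x*y - 2*y**2 - 2, f_y(x, y) = 2*x**2 - 4*x*y - 6*y**2.
  f_x(P) = 30, f_y(P) = -32 (gradient nonzero, so P is smooth).
Step 3: tangent line at P: 30·(x − 2) + -32·(y − 2) = 0.
Expanding: 30*x - 32*y + 4 = 0.


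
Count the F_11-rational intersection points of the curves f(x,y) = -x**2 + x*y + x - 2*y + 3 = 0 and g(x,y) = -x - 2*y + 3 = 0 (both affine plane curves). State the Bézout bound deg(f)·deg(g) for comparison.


Common zeros: {(0, 7), (6, 4)}; count = 2; Bézout bound = 2.

deg(f) = 2, deg(g) = 1, so Bézout bound = 2.
Scan x ∈ F_11. For each x, list the y ∈ F_11 with f(x, y) ≡ 0 and those with g(x, y) ≡ 0 (mod 11); the common zeros in that column are the intersection.
  x = 0: f ≡ 0 at y ∈ {7}; g ≡ 0 at y ∈ {7}; common: {7}.
  x = 1: f ≡ 0 at y ∈ {3}; g ≡ 0 at y ∈ {1}; common: ∅.
  x = 2: f ≡ 0 at y ∈ ∅; g ≡ 0 at y ∈ {6}; common: ∅.
  x = 3: f ≡ 0 at y ∈ {3}; g ≡ 0 at y ∈ {0}; common: ∅.
  x = 4: f ≡ 0 at y ∈ {10}; g ≡ 0 at y ∈ {5}; common: ∅.
  x = 5: f ≡ 0 at y ∈ {2}; g ≡ 0 at y ∈ {10}; common: ∅.
  x = 6: f ≡ 0 at y ∈ {4}; g ≡ 0 at y ∈ {4}; common: {4}.
  x = 7: f ≡ 0 at y ∈ {10}; g ≡ 0 at y ∈ {9}; common: ∅.
  x = 8: f ≡ 0 at y ∈ {7}; g ≡ 0 at y ∈ {3}; common: ∅.
  x = 9: f ≡ 0 at y ∈ {2}; g ≡ 0 at y ∈ {8}; common: ∅.
  x = 10: f ≡ 0 at y ∈ {4}; g ≡ 0 at y ∈ {2}; common: ∅.
Collecting: common zeros = {(0, 7), (6, 4)}, so the count is 2.
Comparison with the Bézout bound: 2 ≤ 2 = deg(f)·deg(g), as expected for curves with no common component (the bound is attained).


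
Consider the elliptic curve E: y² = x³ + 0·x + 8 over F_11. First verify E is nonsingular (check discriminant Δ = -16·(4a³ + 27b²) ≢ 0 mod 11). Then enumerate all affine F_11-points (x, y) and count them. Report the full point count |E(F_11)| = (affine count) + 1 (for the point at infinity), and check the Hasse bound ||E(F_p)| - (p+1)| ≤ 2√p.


Affine points = {(1, 3), (1, 8), (2, 4), (2, 7), (5, 1), (5, 10), (6, 2), (6, 9), (8, 5), (8, 6), (9, 0)}; affine count = 11; |E(F_11)| = 12.

Discriminant check: Δ ∝ 4a³ + 27b² = 4·0³ + 27·8² = 4·0 + 27·64 ≡ 1 (mod 11). Nonzero ⇒ E is nonsingular.
For each x ∈ F_11, compute rhs = x³ + 0·x + 8 mod 11, then count y ∈ F_11 with y² ≡ rhs.
  x = 0: rhs = 8, matching y values: none (0 points).
  x = 1: rhs = 9, matching y values: 3, 8 (2 points).
  x = 2: rhs = 5, matching y values: 4, 7 (2 points).
  x = 3: rhs = 2, matching y values: none (0 points).
  x = 4: rhs = 6, matching y values: none (0 points).
  x = 5: rhs = 1, matching y values: 1, 10 (2 points).
  x = 6: rhs = 4, matching y values: 2, 9 (2 points).
  x = 7: rhs = 10, matching y values: none (0 points).
  x = 8: rhs = 3, matching y values: 5, 6 (2 points).
  x = 9: rhs = 0, matching y values: 0 (1 points).
  x = 10: rhs = 7, matching y values: none (0 points).
Total affine count: 11.
Full point count |E(F_11)| = 11 + 1 = 12.
Hasse bound: |12 − (11+1)| = |0| = 0 ≤ 2√11 ≈ 6.6332 ✓.


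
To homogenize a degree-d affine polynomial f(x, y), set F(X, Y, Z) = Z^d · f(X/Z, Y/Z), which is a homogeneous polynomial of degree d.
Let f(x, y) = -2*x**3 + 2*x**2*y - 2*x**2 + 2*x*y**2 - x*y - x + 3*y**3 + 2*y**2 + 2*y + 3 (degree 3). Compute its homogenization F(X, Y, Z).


F(X, Y, Z) = -2*X**3 + 2*X**2*Y - 2*X**2*Z + 2*X*Y**2 - X*Y*Z - X*Z**2 + 3*Y**3 + 2*Y**2*Z + 2*Y*Z**2 + 3*Z**3

deg(f) = 3.
Substitute x = X/Z, y = Y/Z into f, then multiply by Z^3.
  monomial -2·x^3·y^0 ↦ -2·X^3·Y^0·Z^0.
  monomial 2·x^2·y^1 ↦ 2·X^2·Y^1·Z^0.
  monomial -2·x^2·y^0 ↦ -2·X^2·Y^0·Z^1.
  monomial 2·x^1·y^2 ↦ 2·X^1·Y^2·Z^0.
  monomial -1·x^1·y^1 ↦ -1·X^1·Y^1·Z^1.
  monomial -1·x^1·y^0 ↦ -1·X^1·Y^0·Z^2.
  monomial 3·x^0·y^3 ↦ 3·X^0·Y^3·Z^0.
  monomial 2·x^0·y^2 ↦ 2·X^0·Y^2·Z^1.
  monomial 2·x^0·y^1 ↦ 2·X^0·Y^1·Z^2.
  monomial 3·x^0·y^0 ↦ 3·X^0·Y^0·Z^3.
Collecting: F(X, Y, Z) = -2*X**3 + 2*X**2*Y - 2*X**2*Z + 2*X*Y**2 - X*Y*Z - X*Z**2 + 3*Y**3 + 2*Y**2*Z + 2*Y*Z**2 + 3*Z**3.


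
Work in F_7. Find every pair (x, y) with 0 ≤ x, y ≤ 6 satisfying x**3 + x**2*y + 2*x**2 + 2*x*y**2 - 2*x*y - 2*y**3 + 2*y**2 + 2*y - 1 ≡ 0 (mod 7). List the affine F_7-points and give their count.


Affine F_7-points: {(1, 6), (2, 1), (2, 3), (2, 6), (3, 2), (3, 3), (3, 6), (4, 3), (6, 0)}; count = 9.

For each of the 49 pairs (x, y) ∈ F_7², evaluate f(x, y) mod 7. Record the zeros.
  x = 0: [0↦6, 1↦1, 2↦2, 3↦4, 4↦2, 5↦5, 6↦1]  zeros at y ∈ ∅
  x = 1: [0↦2, 1↦5, 2↦4, 3↦1, 4↦5, 5↦4, 6↦0]  zeros at y ∈ {6}
  x = 2: [0↦1, 1↦0, 2↦6, 3↦0, 4↦5, 5↦2, 6↦0]  zeros at y ∈ {1, 3, 6}
  x = 3: [0↦2, 1↦6, 2↦0, 3↦0, 4↦1, 5↦5, 6↦0]  zeros at y ∈ {2, 3, 6}
  x = 4: [0↦4, 1↦1, 2↦6, 3↦0, 4↦6, 5↦5, 6↦6]  zeros at y ∈ {3}
  x = 5: [0↦6, 1↦5, 2↦2, 3↦6, 4↦5, 5↦1, 6↦3]  zeros at y ∈ ∅
  x = 6: [0↦0, 1↦3, 2↦1, 3↦3, 4↦4, 5↦6, 6↦4]  zeros at y ∈ {0}
Collecting zeros: affine points = {(1, 6), (2, 1), (2, 3), (2, 6), (3, 2), (3, 3), (3, 6), (4, 3), (6, 0)}.
Total count |C(F_7)_aff| = 9.


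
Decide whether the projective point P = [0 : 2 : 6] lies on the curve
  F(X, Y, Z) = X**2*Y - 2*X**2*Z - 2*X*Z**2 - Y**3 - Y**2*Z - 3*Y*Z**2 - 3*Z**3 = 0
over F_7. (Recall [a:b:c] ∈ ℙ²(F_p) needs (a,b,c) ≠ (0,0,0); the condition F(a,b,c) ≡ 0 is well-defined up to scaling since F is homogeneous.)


F(0,2,6) ≡ 0 (mod 7); P is on the curve.

Evaluate F(0, 2, 6) term-by-term (mod 7).
  X**2*Y ↦ 1·0·2·1 = 0
  -2*X**2*Z ↦ -2·0·1·6 = 0
  -2*X*Z**2 ↦ -2·0·1·36 = 0
  -Y**3 ↦ -1·1·8·1 = -8
  -Y**2*Z ↦ -1·1·4·6 = -24
  -3*Y*Z**2 ↦ -3·1·2·36 = -216
  -3*Z**3 ↦ -3·1·1·216 = -648
Sum: F(0, 2, 6) = (0) + (0) + (0) + (-8) + (-24) + (-216) + (-648) = -896.
Reducing mod 7: -896 ≡ 0 (mod 7).
Since F(a, b, c) ≡ 0 (mod 7), P lies on the curve.


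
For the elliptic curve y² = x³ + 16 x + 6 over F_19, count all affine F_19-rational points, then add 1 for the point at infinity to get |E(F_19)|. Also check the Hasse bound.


Affine points = {(0, 5), (0, 14), (1, 2), (1, 17), (3, 9), (3, 10), (4, 1), (4, 18), (7, 9), (7, 10), (8, 0), (9, 9), (9, 10), (10, 8), (10, 11), (12, 8), (12, 11), (13, 6), (13, 13), (15, 7), (15, 12), (16, 8), (16, 11), (17, 2), (17, 17)}; affine count = 25; |E(F_19)| = 26.

Discriminant check: Δ ∝ 4a³ + 27b² = 4·16³ + 27·6² = 4·4096 + 27·36 ≡ 9 (mod 19). Nonzero ⇒ E is nonsingular.
For each x ∈ F_19, compute rhs = x³ + 16·x + 6 mod 19, then count y ∈ F_19 with y² ≡ rhs.
  x = 0: rhs = 6, matching y values: 5, 14 (2 points).
  x = 1: rhs = 4, matching y values: 2, 17 (2 points).
  x = 2: rhs = 8, matching y values: none (0 points).
  x = 3: rhs = 5, matching y values: 9, 10 (2 points).
  x = 4: rhs = 1, matching y values: 1, 18 (2 points).
  x = 5: rhs = 2, matching y values: none (0 points).
  x = 6: rhs = 14, matching y values: none (0 points).
  x = 7: rhs = 5, matching y values: 9, 10 (2 points).
  x = 8: rhs = 0, matching y values: 0 (1 points).
  x = 9: rhs = 5, matching y values: 9, 10 (2 points).
  x = 10: rhs = 7, matching y values: 8, 11 (2 points).
  x = 11: rhs = 12, matching y values: none (0 points).
  x = 12: rhs = 7, matching y values: 8, 11 (2 points).
  x = 13: rhs = 17, matching y values: 6, 13 (2 points).
  x = 14: rhs = 10, matching y values: none (0 points).
  x = 15: rhs = 11, matching y values: 7, 12 (2 points).
  x = 16: rhs = 7, matching y values: 8, 11 (2 points).
  x = 17: rhs = 4, matching y values: 2, 17 (2 points).
  x = 18: rhs = 8, matching y values: none (0 points).
Total affine count: 25.
Full point count |E(F_19)| = 25 + 1 = 26.
Hasse bound: |26 − (19+1)| = |6| = 6 ≤ 2√19 ≈ 8.7178 ✓.


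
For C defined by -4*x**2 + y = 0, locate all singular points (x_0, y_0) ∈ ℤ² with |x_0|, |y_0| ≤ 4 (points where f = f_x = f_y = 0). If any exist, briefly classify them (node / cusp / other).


No singular points in the scanned grid; C is smooth there.

Compute partial derivatives:
  f_x = -8*x.
  f_y = 1.
f_y = 1 is a nonzero constant, so f_y never vanishes: no point (x, y) can satisfy f = f_x = f_y = 0. In particular no (x, y) ∈ {−4, ..., 4}² is singular; the curve is smooth.


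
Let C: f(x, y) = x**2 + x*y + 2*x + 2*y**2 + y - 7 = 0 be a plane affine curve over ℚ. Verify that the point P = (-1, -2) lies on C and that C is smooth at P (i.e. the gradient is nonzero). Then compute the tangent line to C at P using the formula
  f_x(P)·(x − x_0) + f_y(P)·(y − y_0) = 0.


Tangent line at P: -2*x - 8*y - 18 = 0.

Step 1: f(-1, -2) = 0, so P lies on C.
Step 2: partial derivatives
  f_x(x, y) = 2*x + y + 2, f_y(x, y) = x + 4*y + 1.
  f_x(P) = -2, f_y(P) = -8 (gradient nonzero, so P is smooth).
Step 3: tangent line at P: -2·(x − -1) + -8·(y − -2) = 0.
Expanding: -2*x - 8*y - 18 = 0.


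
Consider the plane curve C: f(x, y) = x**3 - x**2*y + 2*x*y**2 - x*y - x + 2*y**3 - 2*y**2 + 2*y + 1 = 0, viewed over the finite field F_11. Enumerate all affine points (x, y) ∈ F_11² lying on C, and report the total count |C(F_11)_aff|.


Affine F_11-points: {(0, 8), (1, 3), (2, 10), (5, 0), (6, 2), (7, 1), (8, 1)}; count = 7.

For each of the 121 pairs (x, y) ∈ F_11², evaluate f(x, y) mod 11. Record the zeros.
  x = 0: [0↦1, 1↦3, 2↦2, 3↦10, 4↦6, 5↦2, 6↦10, 7↦9, 8↦0, 9↦6, 10↦6]  zeros at y ∈ {8}
  x = 1: [0↦1, 1↦3, 2↦6, 3↦0, 4↦8, 5↦9, 6↦4, 7↦5, 8↦2, 9↦7, 10↦10]  zeros at y ∈ {3}
  x = 2: [0↦7, 1↦7, 2↦1, 3↦1, 4↦8, 5↦1, 6↦3, 7↦4, 8↦5, 9↦7, 10↦0]  zeros at y ∈ {10}
  x = 3: [0↦3, 1↦10, 2↦4, 3↦8, 4↦1, 5↦6, 6↦2, 7↦1, 8↦4, 9↦1, 10↦4]  zeros at y ∈ ∅
  x = 4: [0↦6, 1↦7, 2↦10, 3↦5, 4↦4, 5↦8, 6↦7, 7↦2, 8↦5, 9↦6, 10↦6]  zeros at y ∈ ∅
  x = 5: [0↦0, 1↦4, 2↦3, 3↦9, 4↦1, 5↦2, 6↦2, 7↦2, 8↦3, 9↦6, 10↦1]  zeros at y ∈ {0}
  x = 6: [0↦2, 1↦7, 2↦0, 3↦4, 4↦9, 5↦5, 6↦4, 7↦7, 8↦4, 9↦7, 10↦6]  zeros at y ∈ {2}
  x = 7: [0↦7, 1↦0, 2↦7, 3↦7, 4↦1, 5↦1, 6↦8, 7↦1, 8↦3, 9↦4, 10↦5]  zeros at y ∈ {1}
  x = 8: [0↦10, 1↦0, 2↦8, 3↦2, 4↦5, 5↦7, 6↦9, 7↦1, 8↦6, 9↦3, 10↦4]  zeros at y ∈ {1}
  x = 9: [0↦6, 1↦2, 2↦9, 3↦6, 4↦5, 5↦7, 6↦2, 7↦2, 8↦8, 9↦10, 10↦9]  zeros at y ∈ ∅
  x = 10: [0↦1, 1↦1, 2↦5, 3↦3, 4↦7, 5↦7, 6↦4, 7↦10, 8↦4, 9↦9, 10↦4]  zeros at y ∈ ∅
Collecting zeros: affine points = {(0, 8), (1, 3), (2, 10), (5, 0), (6, 2), (7, 1), (8, 1)}.
Total count |C(F_11)_aff| = 7.


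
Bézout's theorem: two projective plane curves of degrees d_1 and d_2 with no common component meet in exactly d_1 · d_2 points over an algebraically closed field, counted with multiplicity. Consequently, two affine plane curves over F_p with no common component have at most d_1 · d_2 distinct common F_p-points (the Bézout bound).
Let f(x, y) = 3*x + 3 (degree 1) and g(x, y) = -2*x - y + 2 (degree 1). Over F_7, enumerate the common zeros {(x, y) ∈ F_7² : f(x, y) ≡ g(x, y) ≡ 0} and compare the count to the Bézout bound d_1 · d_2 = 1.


Common zeros: {(6, 4)}; count = 1; Bézout bound = 1.

deg(f) = 1, deg(g) = 1, so Bézout bound = 1.
Scan x ∈ F_7. For each x, list the y ∈ F_7 with f(x, y) ≡ 0 and those with g(x, y) ≡ 0 (mod 7); the common zeros in that column are the intersection.
  x = 0: f ≡ 0 at y ∈ ∅; g ≡ 0 at y ∈ {2}; common: ∅.
  x = 1: f ≡ 0 at y ∈ ∅; g ≡ 0 at y ∈ {0}; common: ∅.
  x = 2: f ≡ 0 at y ∈ ∅; g ≡ 0 at y ∈ {5}; common: ∅.
  x = 3: f ≡ 0 at y ∈ ∅; g ≡ 0 at y ∈ {3}; common: ∅.
  x = 4: f ≡ 0 at y ∈ ∅; g ≡ 0 at y ∈ {1}; common: ∅.
  x = 5: f ≡ 0 at y ∈ ∅; g ≡ 0 at y ∈ {6}; common: ∅.
  x = 6: f ≡ 0 at y ∈ {0, 1, 2, 3, 4, 5, 6}; g ≡ 0 at y ∈ {4}; common: {4}.
Collecting: common zeros = {(6, 4)}, so the count is 1.
Comparison with the Bézout bound: 1 ≤ 1 = deg(f)·deg(g), as expected for curves with no common component (the bound is attained).


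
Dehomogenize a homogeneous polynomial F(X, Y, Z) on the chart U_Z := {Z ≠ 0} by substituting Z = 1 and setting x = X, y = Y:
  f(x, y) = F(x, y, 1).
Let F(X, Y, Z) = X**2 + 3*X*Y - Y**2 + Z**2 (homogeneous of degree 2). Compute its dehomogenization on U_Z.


f(x, y) = x**2 + 3*x*y - y**2 + 1

On U_Z we set Z = 1. Each monomial c·X^i·Y^j·Z^k in F becomes c·x^i·y^j·1^k = c·x^i·y^j.
Substituting Z = 1: F(X, Y, 1) = x**2 + 3*x*y - y**2 + 1.
Note: deg(f) ≤ deg(F) = 2; strict inequality happens when F is divisible by Z (lost terms).


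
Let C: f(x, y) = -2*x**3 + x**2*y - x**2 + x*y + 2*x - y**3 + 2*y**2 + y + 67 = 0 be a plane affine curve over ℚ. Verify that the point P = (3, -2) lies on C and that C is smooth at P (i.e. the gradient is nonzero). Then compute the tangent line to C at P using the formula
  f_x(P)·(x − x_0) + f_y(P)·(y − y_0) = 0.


Tangent line at P: -72*x - 7*y + 202 = 0.

Step 1: f(3, -2) = 0, so P lies on C.
Step 2: partial derivatives
  f_x(x, y) = -6*x**2 + 2*x*y - 2*x + y + 2, f_y(x, y) = x**2 + x - 3*y**2 + 4*y + 1.
  f_x(P) = -72, f_y(P) = -7 (gradient nonzero, so P is smooth).
Step 3: tangent line at P: -72·(x − 3) + -7·(y − -2) = 0.
Expanding: -72*x - 7*y + 202 = 0.


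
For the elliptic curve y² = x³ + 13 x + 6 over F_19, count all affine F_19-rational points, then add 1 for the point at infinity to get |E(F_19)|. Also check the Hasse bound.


Affine points = {(0, 5), (0, 14), (1, 1), (1, 18), (5, 5), (5, 14), (9, 4), (9, 15), (11, 6), (11, 13), (12, 3), (12, 16), (13, 4), (13, 15), (14, 5), (14, 14), (15, 2), (15, 17), (16, 4), (16, 15), (18, 7), (18, 12)}; affine count = 22; |E(F_19)| = 23.

Discriminant check: Δ ∝ 4a³ + 27b² = 4·13³ + 27·6² = 4·2197 + 27·36 ≡ 13 (mod 19). Nonzero ⇒ E is nonsingular.
For each x ∈ F_19, compute rhs = x³ + 13·x + 6 mod 19, then count y ∈ F_19 with y² ≡ rhs.
  x = 0: rhs = 6, matching y values: 5, 14 (2 points).
  x = 1: rhs = 1, matching y values: 1, 18 (2 points).
  x = 2: rhs = 2, matching y values: none (0 points).
  x = 3: rhs = 15, matching y values: none (0 points).
  x = 4: rhs = 8, matching y values: none (0 points).
  x = 5: rhs = 6, matching y values: 5, 14 (2 points).
  x = 6: rhs = 15, matching y values: none (0 points).
  x = 7: rhs = 3, matching y values: none (0 points).
  x = 8: rhs = 14, matching y values: none (0 points).
  x = 9: rhs = 16, matching y values: 4, 15 (2 points).
  x = 10: rhs = 15, matching y values: none (0 points).
  x = 11: rhs = 17, matching y values: 6, 13 (2 points).
  x = 12: rhs = 9, matching y values: 3, 16 (2 points).
  x = 13: rhs = 16, matching y values: 4, 15 (2 points).
  x = 14: rhs = 6, matching y values: 5, 14 (2 points).
  x = 15: rhs = 4, matching y values: 2, 17 (2 points).
  x = 16: rhs = 16, matching y values: 4, 15 (2 points).
  x = 17: rhs = 10, matching y values: none (0 points).
  x = 18: rhs = 11, matching y values: 7, 12 (2 points).
Total affine count: 22.
Full point count |E(F_19)| = 22 + 1 = 23.
Hasse bound: |23 − (19+1)| = |3| = 3 ≤ 2√19 ≈ 8.7178 ✓.


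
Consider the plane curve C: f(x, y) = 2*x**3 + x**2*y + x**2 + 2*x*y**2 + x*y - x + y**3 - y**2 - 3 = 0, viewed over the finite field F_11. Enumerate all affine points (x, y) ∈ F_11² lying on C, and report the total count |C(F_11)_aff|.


Affine F_11-points: {(2, 10), (3, 3), (4, 1), (5, 8), (7, 4), (9, 7)}; count = 6.

For each of the 121 pairs (x, y) ∈ F_11², evaluate f(x, y) mod 11. Record the zeros.
  x = 0: [0↦8, 1↦8, 2↦1, 3↦4, 4↦1, 5↦9, 6↦1, 7↦5, 8↦5, 9↦7, 10↦6]  zeros at y ∈ ∅
  x = 1: [0↦10, 1↦3, 2↦4, 3↦8, 4↦10, 5↦5, 6↦10, 7↦9, 8↦8, 9↦2, 10↦8]  zeros at y ∈ ∅
  x = 2: [0↦4, 1↦3, 2↦3, 3↦10, 4↦8, 5↦3, 6↦1, 7↦8, 8↦8, 9↦7, 10↦0]  zeros at y ∈ {10}
  x = 3: [0↦2, 1↦9, 2↦10, 3↦0, 4↦7, 5↦4, 6↦8, 7↦3, 8↦6, 9↦1, 10↦5]  zeros at y ∈ {3}
  x = 4: [0↦5, 1↦0, 2↦4, 3↦1, 4↦8, 5↦9, 6↦10, 7↦6, 8↦3, 9↦7, 10↦2]  zeros at y ∈ {1}
  x = 5: [0↦3, 1↦10, 2↦8, 3↦3, 4↦1, 5↦8, 6↦8, 7↦7, 8↦0, 9↦4, 10↦3]  zeros at y ∈ {8}
  x = 6: [0↦8, 1↦7, 2↦1, 3↦7, 4↦9, 5↦2, 6↦3, 7↦7, 8↦9, 9↦4, 10↦9]  zeros at y ∈ ∅
  x = 7: [0↦10, 1↦3, 2↦6, 3↦3, 4↦0, 5↦3, 6↦7, 7↦7, 8↦9, 9↦8, 10↦10]  zeros at y ∈ {4}
  x = 8: [0↦10, 1↦10, 2↦2, 3↦3, 4↦8, 5↦1, 6↦10, 7↦8, 8↦1, 9↦6, 10↦7]  zeros at y ∈ ∅
  x = 9: [0↦9, 1↦7, 2↦1, 3↦8, 4↦1, 5↦8, 6↦2, 7↦0, 8↦8, 9↦10, 10↦1]  zeros at y ∈ {7}
  x = 10: [0↦8, 1↦6, 2↦4, 3↦8, 4↦2, 5↦3, 6↦6, 7↦6, 8↦9, 9↦10, 10↦4]  zeros at y ∈ ∅
Collecting zeros: affine points = {(2, 10), (3, 3), (4, 1), (5, 8), (7, 4), (9, 7)}.
Total count |C(F_11)_aff| = 6.


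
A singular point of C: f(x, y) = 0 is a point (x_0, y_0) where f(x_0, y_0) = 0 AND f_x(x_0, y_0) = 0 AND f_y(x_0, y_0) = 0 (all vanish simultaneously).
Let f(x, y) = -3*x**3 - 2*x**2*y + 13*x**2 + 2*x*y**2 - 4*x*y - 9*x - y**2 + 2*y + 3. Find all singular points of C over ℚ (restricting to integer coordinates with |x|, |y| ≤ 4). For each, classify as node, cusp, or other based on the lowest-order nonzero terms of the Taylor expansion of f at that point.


Singular points: {(1, 2)}; classification: cusp.

Compute partial derivatives:
  f_x = -9*x**2 - 4*x*y + 26*x + 2*y**2 - 4*y - 9.
  f_y = -2*x**2 + 4*x*y - 4*x - 2*y + 2.
Scan x_0 ∈ {−4, ..., 4}. For each x_0, f_y(x_0, y) is a polynomial in y; find its integer roots y ∈ {−4, ..., 4}, then test f_x and f at those candidates.
  x = -4: f_y(-4, y) = -18*y - 14; no integer root y with |y| ≤ 4.
  x = -3: f_y(-3, y) = -14*y - 4; no integer root y with |y| ≤ 4.
  x = -2: f_y(-2, y) = 2 - 10*y; no integer root y with |y| ≤ 4.
  x = -1: f_y(-1, y) = 4 - 6*y; no integer root y with |y| ≤ 4.
  x = 0: f_y(0, y) = 2 - 2*y; vanishes at y ∈ {1}. (0, 1): f_x = -11 ≠ 0.
  x = 1: f_y(1, y) = 2*y - 4; vanishes at y ∈ {2}. (1, 2): f_x = 0, f = 0 — SINGULAR.
  x = 2: f_y(2, y) = 6*y - 14; no integer root y with |y| ≤ 4.
  x = 3: f_y(3, y) = 10*y - 28; no integer root y with |y| ≤ 4.
  x = 4: f_y(4, y) = 14*y - 46; no integer root y with |y| ≤ 4.
Only singular point on the grid: (1, 2).
Classify: substitute x = 1 + u, y = 2 + v and expand: f = -3*u**3 - 2*u**2*v + 2*u*v**2 + v**2.
No constant or linear terms (consistent with a singular point). Quadratic part: v**2. Cubic part: -3*u**3 - 2*u**2*v + 2*u*v**2.
The quadratic part v**2 is a perfect square, so there is a single (double) tangent line v = 0, i.e. y = 2. Restricting the cubic part to that line (v = 0) leaves -3*u**3 ≠ 0, so f is not divisible by v and the branch is v² ≈ 3*u**3 to lowest order — this is a cusp.
Classification: cusp.


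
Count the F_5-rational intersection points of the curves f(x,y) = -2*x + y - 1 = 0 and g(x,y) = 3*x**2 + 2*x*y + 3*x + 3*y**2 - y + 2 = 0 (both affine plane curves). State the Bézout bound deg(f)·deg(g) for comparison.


Common zeros: {(2, 0), (3, 2)}; count = 2; Bézout bound = 2.

deg(f) = 1, deg(g) = 2, so Bézout bound = 2.
Scan x ∈ F_5. For each x, list the y ∈ F_5 with f(x, y) ≡ 0 and those with g(x, y) ≡ 0 (mod 5); the common zeros in that column are the intersection.
  x = 0: f ≡ 0 at y ∈ {1}; g ≡ 0 at y ∈ ∅; common: ∅.
  x = 1: f ≡ 0 at y ∈ {3}; g ≡ 0 at y ∈ {4}; common: ∅.
  x = 2: f ≡ 0 at y ∈ {0}; g ≡ 0 at y ∈ {0, 4}; common: {0}.
  x = 3: f ≡ 0 at y ∈ {2}; g ≡ 0 at y ∈ {2, 3}; common: {2}.
  x = 4: f ≡ 0 at y ∈ {4}; g ≡ 0 at y ∈ {3}; common: ∅.
Collecting: common zeros = {(2, 0), (3, 2)}, so the count is 2.
Comparison with the Bézout bound: 2 ≤ 2 = deg(f)·deg(g), as expected for curves with no common component (the bound is attained).


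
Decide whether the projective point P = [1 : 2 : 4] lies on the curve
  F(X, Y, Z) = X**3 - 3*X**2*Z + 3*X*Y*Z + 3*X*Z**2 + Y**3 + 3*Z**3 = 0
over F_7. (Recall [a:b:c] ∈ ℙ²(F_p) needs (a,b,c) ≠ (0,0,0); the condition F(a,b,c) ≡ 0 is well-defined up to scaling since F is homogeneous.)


F(1,2,4) ≡ 2 (mod 7); P is NOT on the curve.

Evaluate F(1, 2, 4) term-by-term (mod 7).
  X**3 ↦ 1·1·1·1 = 1
  -3*X**2*Z ↦ -3·1·1·4 = -12
  3*X*Y*Z ↦ 3·1·2·4 = 24
  3*X*Z**2 ↦ 3·1·1·16 = 48
  Y**3 ↦ 1·1·8·1 = 8
  3*Z**3 ↦ 3·1·1·64 = 192
Sum: F(1, 2, 4) = (1) + (-12) + (24) + (48) + (8) + (192) = 261.
Reducing mod 7: 261 ≡ 2 (mod 7).
Since F(a, b, c) ≡ 2 ≠ 0 (mod 7), P does NOT lie on the curve.


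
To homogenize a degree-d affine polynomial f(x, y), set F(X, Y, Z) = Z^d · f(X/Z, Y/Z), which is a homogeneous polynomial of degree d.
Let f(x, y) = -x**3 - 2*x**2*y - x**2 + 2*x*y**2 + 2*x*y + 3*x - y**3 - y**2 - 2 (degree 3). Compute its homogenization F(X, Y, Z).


F(X, Y, Z) = -X**3 - 2*X**2*Y - X**2*Z + 2*X*Y**2 + 2*X*Y*Z + 3*X*Z**2 - Y**3 - Y**2*Z - 2*Z**3

deg(f) = 3.
Substitute x = X/Z, y = Y/Z into f, then multiply by Z^3.
  monomial -1·x^3·y^0 ↦ -1·X^3·Y^0·Z^0.
  monomial -2·x^2·y^1 ↦ -2·X^2·Y^1·Z^0.
  monomial -1·x^2·y^0 ↦ -1·X^2·Y^0·Z^1.
  monomial 2·x^1·y^2 ↦ 2·X^1·Y^2·Z^0.
  monomial 2·x^1·y^1 ↦ 2·X^1·Y^1·Z^1.
  monomial 3·x^1·y^0 ↦ 3·X^1·Y^0·Z^2.
  monomial -1·x^0·y^3 ↦ -1·X^0·Y^3·Z^0.
  monomial -1·x^0·y^2 ↦ -1·X^0·Y^2·Z^1.
  monomial -2·x^0·y^0 ↦ -2·X^0·Y^0·Z^3.
Collecting: F(X, Y, Z) = -X**3 - 2*X**2*Y - X**2*Z + 2*X*Y**2 + 2*X*Y*Z + 3*X*Z**2 - Y**3 - Y**2*Z - 2*Z**3.


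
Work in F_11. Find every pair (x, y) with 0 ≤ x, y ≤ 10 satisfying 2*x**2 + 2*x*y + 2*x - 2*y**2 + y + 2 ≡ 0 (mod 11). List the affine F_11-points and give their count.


Affine F_11-points: {(2, 3), (2, 5), (3, 4), (3, 5), (5, 3), (5, 8), (7, 6), (7, 7), (8, 6), (8, 8)}; count = 10.

For each of the 121 pairs (x, y) ∈ F_11², evaluate f(x, y) mod 11. Record the zeros.
  x = 0: [0↦2, 1↦1, 2↦7, 3↦9, 4↦7, 5↦1, 6↦2, 7↦10, 8↦3, 9↦3, 10↦10]  zeros at y ∈ ∅
  x = 1: [0↦6, 1↦7, 2↦4, 3↦8, 4↦8, 5↦4, 6↦7, 7↦6, 8↦1, 9↦3, 10↦1]  zeros at y ∈ ∅
  x = 2: [0↦3, 1↦6, 2↦5, 3↦0, 4↦2, 5↦0, 6↦5, 7↦6, 8↦3, 9↦7, 10↦7]  zeros at y ∈ {3, 5}
  x = 3: [0↦4, 1↦9, 2↦10, 3↦7, 4↦0, 5↦0, 6↦7, 7↦10, 8↦9, 9↦4, 10↦6]  zeros at y ∈ {4, 5}
  x = 4: [0↦9, 1↦5, 2↦8, 3↦7, 4↦2, 5↦4, 6↦2, 7↦7, 8↦8, 9↦5, 10↦9]  zeros at y ∈ ∅
  x = 5: [0↦7, 1↦5, 2↦10, 3↦0, 4↦8, 5↦1, 6↦1, 7↦8, 8↦0, 9↦10, 10↦5]  zeros at y ∈ {3, 8}
  x = 6: [0↦9, 1↦9, 2↦5, 3↦8, 4↦7, 5↦2, 6↦4, 7↦2, 8↦7, 9↦8, 10↦5]  zeros at y ∈ ∅
  x = 7: [0↦4, 1↦6, 2↦4, 3↦9, 4↦10, 5↦7, 6↦0, 7↦0, 8↦7, 9↦10, 10↦9]  zeros at y ∈ {6, 7}
  x = 8: [0↦3, 1↦7, 2↦7, 3↦3, 4↦6, 5↦5, 6↦0, 7↦2, 8↦0, 9↦5, 10↦6]  zeros at y ∈ {6, 8}
  x = 9: [0↦6, 1↦1, 2↦3, 3↦1, 4↦6, 5↦7, 6↦4, 7↦8, 8↦8, 9↦4, 10↦7]  zeros at y ∈ ∅
  x = 10: [0↦2, 1↦10, 2↦3, 3↦3, 4↦10, 5↦2, 6↦1, 7↦7, 8↦9, 9↦7, 10↦1]  zeros at y ∈ ∅
Collecting zeros: affine points = {(2, 3), (2, 5), (3, 4), (3, 5), (5, 3), (5, 8), (7, 6), (7, 7), (8, 6), (8, 8)}.
Total count |C(F_11)_aff| = 10.


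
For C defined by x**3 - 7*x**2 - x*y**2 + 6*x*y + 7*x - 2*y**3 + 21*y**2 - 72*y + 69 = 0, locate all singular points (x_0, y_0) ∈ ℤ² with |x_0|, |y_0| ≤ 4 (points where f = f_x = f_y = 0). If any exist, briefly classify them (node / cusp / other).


Singular points: {(2, 3)}; classification: node.

Compute partial derivatives:
  f_x = 3*x**2 - 14*x - y**2 + 6*y + 7.
  f_y = -2*x*y + 6*x - 6*y**2 + 42*y - 72.
Scan x_0 ∈ {−4, ..., 4}. For each x_0, f_y(x_0, y) is a polynomial in y; find its integer roots y ∈ {−4, ..., 4}, then test f_x and f at those candidates.
  x = -4: f_y(-4, y) = -6*y**2 + 50*y - 96; vanishes at y ∈ {3}. (-4, 3): f_x = 120 ≠ 0.
  x = -3: f_y(-3, y) = -6*y**2 + 48*y - 90; vanishes at y ∈ {3}. (-3, 3): f_x = 85 ≠ 0.
  x = -2: f_y(-2, y) = -6*y**2 + 46*y - 84; vanishes at y ∈ {3}. (-2, 3): f_x = 56 ≠ 0.
  x = -1: f_y(-1, y) = -6*y**2 + 44*y - 78; vanishes at y ∈ {3}. (-1, 3): f_x = 33 ≠ 0.
  x = 0: f_y(0, y) = -6*y**2 + 42*y - 72; vanishes at y ∈ {3, 4}. (0, 3): f_x = 16 ≠ 0; (0, 4): f_x = 15 ≠ 0.
  x = 1: f_y(1, y) = -6*y**2 + 40*y - 66; vanishes at y ∈ {3}. (1, 3): f_x = 5 ≠ 0.
  x = 2: f_y(2, y) = -6*y**2 + 38*y - 60; vanishes at y ∈ {3}. (2, 3): f_x = 0, f = 0 — SINGULAR.
  x = 3: f_y(3, y) = -6*y**2 + 36*y - 54; vanishes at y ∈ {3}. (3, 3): f_x = 1 ≠ 0.
  x = 4: f_y(4, y) = -6*y**2 + 34*y - 48; vanishes at y ∈ {3}. (4, 3): f_x = 8 ≠ 0.
Only singular point on the grid: (2, 3).
Classify: substitute x = 2 + u, y = 3 + v and expand: f = u**3 - u**2 - u*v**2 - 2*v**3 + v**2.
No constant or linear terms (consistent with a singular point). Quadratic part: -u**2 + v**2. Cubic part: u**3 - u*v**2 - 2*v**3.
The quadratic part v**2 - u**2 = (v − u)(v + u) splits into two distinct linear factors, so there are two distinct tangent lines y − 3 = ±(x − 2) — this is a node (ordinary double point).
Classification: node.


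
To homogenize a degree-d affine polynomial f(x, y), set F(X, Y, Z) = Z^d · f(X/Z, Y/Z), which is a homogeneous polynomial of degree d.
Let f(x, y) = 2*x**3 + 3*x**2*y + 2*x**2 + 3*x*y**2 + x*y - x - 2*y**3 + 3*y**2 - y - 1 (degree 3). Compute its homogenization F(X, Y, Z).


F(X, Y, Z) = 2*X**3 + 3*X**2*Y + 2*X**2*Z + 3*X*Y**2 + X*Y*Z - X*Z**2 - 2*Y**3 + 3*Y**2*Z - Y*Z**2 - Z**3

deg(f) = 3.
Substitute x = X/Z, y = Y/Z into f, then multiply by Z^3.
  monomial 2·x^3·y^0 ↦ 2·X^3·Y^0·Z^0.
  monomial 3·x^2·y^1 ↦ 3·X^2·Y^1·Z^0.
  monomial 2·x^2·y^0 ↦ 2·X^2·Y^0·Z^1.
  monomial 3·x^1·y^2 ↦ 3·X^1·Y^2·Z^0.
  monomial 1·x^1·y^1 ↦ 1·X^1·Y^1·Z^1.
  monomial -1·x^1·y^0 ↦ -1·X^1·Y^0·Z^2.
  monomial -2·x^0·y^3 ↦ -2·X^0·Y^3·Z^0.
  monomial 3·x^0·y^2 ↦ 3·X^0·Y^2·Z^1.
  monomial -1·x^0·y^1 ↦ -1·X^0·Y^1·Z^2.
  monomial -1·x^0·y^0 ↦ -1·X^0·Y^0·Z^3.
Collecting: F(X, Y, Z) = 2*X**3 + 3*X**2*Y + 2*X**2*Z + 3*X*Y**2 + X*Y*Z - X*Z**2 - 2*Y**3 + 3*Y**2*Z - Y*Z**2 - Z**3.


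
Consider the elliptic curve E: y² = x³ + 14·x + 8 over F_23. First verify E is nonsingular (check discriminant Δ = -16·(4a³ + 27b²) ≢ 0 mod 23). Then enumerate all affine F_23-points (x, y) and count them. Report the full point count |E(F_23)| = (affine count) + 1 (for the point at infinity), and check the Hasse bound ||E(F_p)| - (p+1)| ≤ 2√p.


Affine points = {(0, 10), (0, 13), (1, 0), (3, 10), (3, 13), (4, 6), (4, 17), (6, 3), (6, 20), (7, 9), (7, 14), (9, 9), (9, 14), (12, 8), (12, 15), (13, 8), (13, 15), (14, 2), (14, 21), (16, 2), (16, 21), (19, 7), (19, 16), (20, 10), (20, 13), (21, 8), (21, 15), (22, 4), (22, 19)}; affine count = 29; |E(F_23)| = 30.

Discriminant check: Δ ∝ 4a³ + 27b² = 4·14³ + 27·8² = 4·2744 + 27·64 ≡ 8 (mod 23). Nonzero ⇒ E is nonsingular.
For each x ∈ F_23, compute rhs = x³ + 14·x + 8 mod 23, then count y ∈ F_23 with y² ≡ rhs.
  x = 0: rhs = 8, matching y values: 10, 13 (2 points).
  x = 1: rhs = 0, matching y values: 0 (1 points).
  x = 2: rhs = 21, matching y values: none (0 points).
  x = 3: rhs = 8, matching y values: 10, 13 (2 points).
  x = 4: rhs = 13, matching y values: 6, 17 (2 points).
  x = 5: rhs = 19, matching y values: none (0 points).
  x = 6: rhs = 9, matching y values: 3, 20 (2 points).
  x = 7: rhs = 12, matching y values: 9, 14 (2 points).
  x = 8: rhs = 11, matching y values: none (0 points).
  x = 9: rhs = 12, matching y values: 9, 14 (2 points).
  x = 10: rhs = 21, matching y values: none (0 points).
  x = 11: rhs = 21, matching y values: none (0 points).
  x = 12: rhs = 18, matching y values: 8, 15 (2 points).
  x = 13: rhs = 18, matching y values: 8, 15 (2 points).
  x = 14: rhs = 4, matching y values: 2, 21 (2 points).
  x = 15: rhs = 5, matching y values: none (0 points).
  x = 16: rhs = 4, matching y values: 2, 21 (2 points).
  x = 17: rhs = 7, matching y values: none (0 points).
  x = 18: rhs = 20, matching y values: none (0 points).
  x = 19: rhs = 3, matching y values: 7, 16 (2 points).
  x = 20: rhs = 8, matching y values: 10, 13 (2 points).
  x = 21: rhs = 18, matching y values: 8, 15 (2 points).
  x = 22: rhs = 16, matching y values: 4, 19 (2 points).
Total affine count: 29.
Full point count |E(F_23)| = 29 + 1 = 30.
Hasse bound: |30 − (23+1)| = |6| = 6 ≤ 2√23 ≈ 9.5917 ✓.


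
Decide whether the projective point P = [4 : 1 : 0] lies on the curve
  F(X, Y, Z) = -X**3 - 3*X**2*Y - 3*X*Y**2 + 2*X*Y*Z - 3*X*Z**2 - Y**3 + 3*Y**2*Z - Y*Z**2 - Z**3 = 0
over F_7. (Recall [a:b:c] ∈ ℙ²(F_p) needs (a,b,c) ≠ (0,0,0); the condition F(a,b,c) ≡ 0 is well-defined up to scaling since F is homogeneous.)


F(4,1,0) ≡ 1 (mod 7); P is NOT on the curve.

Evaluate F(4, 1, 0) term-by-term (mod 7).
  -X**3 ↦ -1·64·1·1 = -64
  -3*X**2*Y ↦ -3·16·1·1 = -48
  -3*X*Y**2 ↦ -3·4·1·1 = -12
  2*X*Y*Z ↦ 2·4·1·0 = 0
  -3*X*Z**2 ↦ -3·4·1·0 = 0
  -Y**3 ↦ -1·1·1·1 = -1
  3*Y**2*Z ↦ 3·1·1·0 = 0
  -Y*Z**2 ↦ -1·1·1·0 = 0
  -Z**3 ↦ -1·1·1·0 = 0
Sum: F(4, 1, 0) = (-64) + (-48) + (-12) + (0) + (0) + (-1) + (0) + (0) + (0) = -125.
Reducing mod 7: -125 ≡ 1 (mod 7).
Since F(a, b, c) ≡ 1 ≠ 0 (mod 7), P does NOT lie on the curve.


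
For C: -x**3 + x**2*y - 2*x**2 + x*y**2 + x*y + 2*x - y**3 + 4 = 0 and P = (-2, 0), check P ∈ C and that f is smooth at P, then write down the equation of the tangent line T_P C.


Tangent line at P: -2*x + 2*y - 4 = 0.

Step 1: f(-2, 0) = 0, so P lies on C.
Step 2: partial derivatives
  f_x(x, y) = -3*x**2 + 2*x*y - 4*x + y**2 + y + 2, f_y(x, y) = x**2 + 2*x*y + x - 3*y**2.
  f_x(P) = -2, f_y(P) = 2 (gradient nonzero, so P is smooth).
Step 3: tangent line at P: -2·(x − -2) + 2·(y − 0) = 0.
Expanding: -2*x + 2*y - 4 = 0.


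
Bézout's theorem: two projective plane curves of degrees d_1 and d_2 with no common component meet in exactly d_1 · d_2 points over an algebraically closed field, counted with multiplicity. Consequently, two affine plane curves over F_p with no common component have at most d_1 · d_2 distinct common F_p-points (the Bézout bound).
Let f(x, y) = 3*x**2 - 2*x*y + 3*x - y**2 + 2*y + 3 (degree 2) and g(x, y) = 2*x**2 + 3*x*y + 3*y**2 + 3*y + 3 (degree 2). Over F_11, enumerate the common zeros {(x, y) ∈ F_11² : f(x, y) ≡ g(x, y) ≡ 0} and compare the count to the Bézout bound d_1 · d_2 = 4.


Common zeros: ∅; count = 0; Bézout bound = 4.

deg(f) = 2, deg(g) = 2, so Bézout bound = 4.
Scan x ∈ F_11. For each x, list the y ∈ F_11 with f(x, y) ≡ 0 and those with g(x, y) ≡ 0 (mod 11); the common zeros in that column are the intersection.
  x = 0: f ≡ 0 at y ∈ {3, 10}; g ≡ 0 at y ∈ ∅; common: ∅.
  x = 1: f ≡ 0 at y ∈ {3, 8}; g ≡ 0 at y ∈ {4, 5}; common: ∅.
  x = 2: f ≡ 0 at y ∈ {10}; g ≡ 0 at y ∈ {0, 8}; common: ∅.
  x = 3: f ≡ 0 at y ∈ ∅; g ≡ 0 at y ∈ ∅; common: ∅.
  x = 4: f ≡ 0 at y ∈ ∅; g ≡ 0 at y ∈ {2, 4}; common: ∅.
  x = 5: f ≡ 0 at y ∈ ∅; g ≡ 0 at y ∈ ∅; common: ∅.
  x = 6: f ≡ 0 at y ∈ {6}; g ≡ 0 at y ∈ {1, 3}; common: ∅.
  x = 7: f ≡ 0 at y ∈ {2, 8}; g ≡ 0 at y ∈ ∅; common: ∅.
  x = 8: f ≡ 0 at y ∈ {2, 6}; g ≡ 0 at y ∈ {5, 8}; common: ∅.
  x = 9: f ≡ 0 at y ∈ ∅; g ≡ 0 at y ∈ {0, 1}; common: ∅.
  x = 10: f ≡ 0 at y ∈ ∅; g ≡ 0 at y ∈ ∅; common: ∅.
Collecting: common zeros = ∅, so the count is 0.
Comparison with the Bézout bound: 0 ≤ 4 = deg(f)·deg(g), as expected for curves with no common component (the affine F_11-count falls short of the bound because intersections may lie at infinity, over extension fields, or carry multiplicity).
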